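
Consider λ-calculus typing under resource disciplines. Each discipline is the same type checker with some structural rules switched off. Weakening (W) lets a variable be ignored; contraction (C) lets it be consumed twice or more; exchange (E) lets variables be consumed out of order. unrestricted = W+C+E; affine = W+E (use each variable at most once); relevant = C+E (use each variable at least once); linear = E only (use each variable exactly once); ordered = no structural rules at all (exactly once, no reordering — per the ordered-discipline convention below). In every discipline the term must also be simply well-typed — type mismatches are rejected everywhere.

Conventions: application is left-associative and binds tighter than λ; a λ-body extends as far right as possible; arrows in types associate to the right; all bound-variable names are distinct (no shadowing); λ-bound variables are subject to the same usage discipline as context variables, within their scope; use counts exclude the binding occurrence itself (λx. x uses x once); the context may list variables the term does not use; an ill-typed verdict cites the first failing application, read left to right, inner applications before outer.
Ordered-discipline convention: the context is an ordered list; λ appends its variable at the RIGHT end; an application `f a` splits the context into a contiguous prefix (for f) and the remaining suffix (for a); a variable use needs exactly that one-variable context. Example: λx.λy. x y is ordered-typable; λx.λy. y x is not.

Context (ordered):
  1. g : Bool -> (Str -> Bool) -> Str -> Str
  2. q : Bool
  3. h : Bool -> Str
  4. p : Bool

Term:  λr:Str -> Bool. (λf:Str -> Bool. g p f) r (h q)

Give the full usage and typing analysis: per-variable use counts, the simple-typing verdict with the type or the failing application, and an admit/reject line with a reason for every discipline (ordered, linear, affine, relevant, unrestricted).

variable uses: g: 1; q: 1; h: 1; p: 1; r (λ-bound): 1; f (λ-bound): 1
uses in reading order: g, p, f, r, h, q
typing: well-typed at (Str -> Bool) -> Str
ordered: ✗, use order g, p, f, r, h, q needs exchange
linear: ✓, single use per variable (g, q, h, p, r, f)
affine: ✓, no duplicate uses among g, q, h, p, r, f
relevant: ✓, at least one use each (g, q, h, p, r, f)
unrestricted: ✓, typability at (Str -> Bool) -> Str is all that's needed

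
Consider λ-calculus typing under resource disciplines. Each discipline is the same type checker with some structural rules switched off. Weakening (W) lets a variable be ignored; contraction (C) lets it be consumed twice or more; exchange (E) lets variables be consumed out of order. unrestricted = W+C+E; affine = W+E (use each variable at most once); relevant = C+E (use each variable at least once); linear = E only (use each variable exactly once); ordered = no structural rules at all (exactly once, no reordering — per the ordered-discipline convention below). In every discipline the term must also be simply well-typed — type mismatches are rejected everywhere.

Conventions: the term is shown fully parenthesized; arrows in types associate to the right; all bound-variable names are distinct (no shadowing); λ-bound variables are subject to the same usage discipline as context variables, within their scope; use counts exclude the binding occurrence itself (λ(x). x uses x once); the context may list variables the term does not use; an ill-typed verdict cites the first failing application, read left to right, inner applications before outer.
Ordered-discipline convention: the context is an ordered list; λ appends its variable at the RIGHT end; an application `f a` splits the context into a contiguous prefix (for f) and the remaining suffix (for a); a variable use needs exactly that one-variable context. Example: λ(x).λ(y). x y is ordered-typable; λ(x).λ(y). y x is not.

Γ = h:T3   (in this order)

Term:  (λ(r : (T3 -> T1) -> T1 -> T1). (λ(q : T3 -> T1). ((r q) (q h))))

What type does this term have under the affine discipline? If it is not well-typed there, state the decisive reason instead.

not well-typed under affine — repeated use of q ×2
counts: h: 1, r (λ-bound): 1, q (λ-bound): 2
left-to-right use order: r, q, q, h
typing: well-typed — term : ((T3 -> T1) -> T1 -> T1) -> (T3 -> T1) -> T1
summary: ordered ✗ | linear ✗ | affine ✗ | relevant ✓ | unrestricted ✓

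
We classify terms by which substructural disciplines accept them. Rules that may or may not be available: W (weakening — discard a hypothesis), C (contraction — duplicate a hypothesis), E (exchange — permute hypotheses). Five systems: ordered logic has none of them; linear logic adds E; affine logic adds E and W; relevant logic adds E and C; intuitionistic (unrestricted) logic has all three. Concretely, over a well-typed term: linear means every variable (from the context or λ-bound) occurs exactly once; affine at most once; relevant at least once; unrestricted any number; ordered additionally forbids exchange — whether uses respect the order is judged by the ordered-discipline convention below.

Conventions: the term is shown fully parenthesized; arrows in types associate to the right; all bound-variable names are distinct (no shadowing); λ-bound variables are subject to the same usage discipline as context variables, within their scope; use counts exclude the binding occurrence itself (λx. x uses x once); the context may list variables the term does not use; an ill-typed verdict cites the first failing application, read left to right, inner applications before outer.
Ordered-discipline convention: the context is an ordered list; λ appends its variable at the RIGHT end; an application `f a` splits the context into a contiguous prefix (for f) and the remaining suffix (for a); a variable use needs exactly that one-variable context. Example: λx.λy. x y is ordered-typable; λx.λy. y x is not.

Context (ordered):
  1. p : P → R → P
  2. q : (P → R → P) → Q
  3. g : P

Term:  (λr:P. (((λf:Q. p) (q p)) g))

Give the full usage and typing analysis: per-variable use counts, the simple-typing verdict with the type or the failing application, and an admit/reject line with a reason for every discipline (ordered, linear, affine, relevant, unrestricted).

counts: p: 2×, q: 1×, g: 1×, r [bound]: 0×, f [bound]: 0×
uses in reading order: p, q, p, g
typing: ✓ — P → R → P
ordered ✗ (repeated use of p ×2; r, f never used (weakening))
linear ✗ (repeated use of p ×2; r, f never used (weakening))
affine ✗ (repeated use of p ×2)
relevant ✗ (r, f never used (weakening))
unrestricted ✓ (simply typable at P → R → P; W, C, E all held)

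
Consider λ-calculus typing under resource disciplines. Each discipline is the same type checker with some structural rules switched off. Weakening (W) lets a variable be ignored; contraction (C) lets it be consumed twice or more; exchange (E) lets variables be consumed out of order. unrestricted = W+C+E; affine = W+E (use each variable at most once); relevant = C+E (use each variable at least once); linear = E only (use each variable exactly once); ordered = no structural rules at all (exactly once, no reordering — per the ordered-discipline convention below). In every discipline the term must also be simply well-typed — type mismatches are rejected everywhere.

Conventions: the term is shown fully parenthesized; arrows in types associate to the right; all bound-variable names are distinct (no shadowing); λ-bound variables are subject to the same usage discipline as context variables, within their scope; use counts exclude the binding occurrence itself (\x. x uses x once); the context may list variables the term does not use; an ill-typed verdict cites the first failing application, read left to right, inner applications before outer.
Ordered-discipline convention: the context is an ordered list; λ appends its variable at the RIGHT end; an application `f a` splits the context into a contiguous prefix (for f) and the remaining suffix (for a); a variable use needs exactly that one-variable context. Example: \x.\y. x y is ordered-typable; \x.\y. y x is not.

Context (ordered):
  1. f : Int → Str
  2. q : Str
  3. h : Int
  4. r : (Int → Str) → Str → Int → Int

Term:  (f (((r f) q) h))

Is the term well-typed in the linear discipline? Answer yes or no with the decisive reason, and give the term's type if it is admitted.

no — f ×2 used more than once (contraction)
use counts: f: 2; q: 1; h: 1; r: 1
left-to-right use order: f, r, f, q, h
typing: well-typed — term : Str
all disciplines: ordered ✗ · linear ✗ · affine ✗ · relevant ✓ · unrestricted ✓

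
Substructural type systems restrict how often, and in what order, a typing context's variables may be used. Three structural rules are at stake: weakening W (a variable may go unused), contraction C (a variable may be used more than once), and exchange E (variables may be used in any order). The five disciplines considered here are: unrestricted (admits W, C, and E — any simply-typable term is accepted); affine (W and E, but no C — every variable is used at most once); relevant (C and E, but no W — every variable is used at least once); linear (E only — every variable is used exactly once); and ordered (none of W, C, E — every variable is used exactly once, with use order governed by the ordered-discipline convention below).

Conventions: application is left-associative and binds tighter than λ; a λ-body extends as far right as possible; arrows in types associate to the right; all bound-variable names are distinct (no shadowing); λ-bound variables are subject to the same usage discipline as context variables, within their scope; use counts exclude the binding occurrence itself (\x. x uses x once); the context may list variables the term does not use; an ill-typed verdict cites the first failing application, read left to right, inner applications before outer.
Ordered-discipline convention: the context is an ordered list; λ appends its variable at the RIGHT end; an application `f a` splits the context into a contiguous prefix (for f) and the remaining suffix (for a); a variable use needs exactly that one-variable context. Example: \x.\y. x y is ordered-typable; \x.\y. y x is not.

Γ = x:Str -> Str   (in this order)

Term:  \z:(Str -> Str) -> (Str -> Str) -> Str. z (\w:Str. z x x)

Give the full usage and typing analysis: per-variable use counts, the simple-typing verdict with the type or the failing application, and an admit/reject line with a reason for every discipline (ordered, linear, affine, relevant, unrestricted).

variable uses: x ×2; z (λ-bound) ×2; w (λ-bound) ×0
use order (left to right): z, z, x, x
typing: the term checks, with type ((Str -> Str) -> (Str -> Str) -> Str) -> (Str -> Str) -> Str
ordered ✗ (uses contraction: x ×2, z ×2; w never used (weakening))
linear ✗ (uses contraction: x ×2, z ×2; w never used (weakening))
affine ✗ (uses contraction: x ×2, z ×2)
relevant ✗ (w never used (weakening))
unrestricted ✓ (simply typable at ((Str -> Str) -> (Str -> Str) -> Str) -> (Str -> Str) -> Str; W, C, E all held)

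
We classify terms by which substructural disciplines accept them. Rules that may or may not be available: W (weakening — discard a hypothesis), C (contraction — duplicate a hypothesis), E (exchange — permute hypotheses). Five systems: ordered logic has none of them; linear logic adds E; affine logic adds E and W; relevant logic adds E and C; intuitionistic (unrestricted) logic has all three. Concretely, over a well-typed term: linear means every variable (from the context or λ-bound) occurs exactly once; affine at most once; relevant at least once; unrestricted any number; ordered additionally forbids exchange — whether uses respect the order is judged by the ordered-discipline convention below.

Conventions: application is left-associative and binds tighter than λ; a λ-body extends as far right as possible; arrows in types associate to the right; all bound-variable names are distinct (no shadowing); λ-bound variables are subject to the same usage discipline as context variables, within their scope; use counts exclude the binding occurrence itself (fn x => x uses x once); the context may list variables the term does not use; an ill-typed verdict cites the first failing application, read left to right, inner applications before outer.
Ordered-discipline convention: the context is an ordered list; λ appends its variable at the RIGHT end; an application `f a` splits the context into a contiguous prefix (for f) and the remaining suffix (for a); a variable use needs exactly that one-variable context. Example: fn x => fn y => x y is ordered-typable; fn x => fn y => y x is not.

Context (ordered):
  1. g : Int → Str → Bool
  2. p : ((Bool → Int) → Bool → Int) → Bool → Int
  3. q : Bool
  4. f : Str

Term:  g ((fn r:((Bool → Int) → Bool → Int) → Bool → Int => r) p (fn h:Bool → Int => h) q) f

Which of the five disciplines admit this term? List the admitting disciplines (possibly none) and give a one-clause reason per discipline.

accepted by: ordered, linear, affine, relevant, unrestricted
usage: g=1; p=1; q=1; f=1; r (λ-bound)=1; h (λ-bound)=1
use order (left to right): g, r, p, h, q, f
typing: ✓ — Bool
ordered: ✓, g, p, q, f, r, h once each; derivable with no W/C/E
linear: ✓, exactly-once usage across g, p, q, f, r, h
affine: ✓, no duplicate uses among g, p, q, f, r, h
relevant: ✓, at least one use each (g, p, q, f, r, h)
unrestricted: ✓, well-typed at Bool; no restrictions here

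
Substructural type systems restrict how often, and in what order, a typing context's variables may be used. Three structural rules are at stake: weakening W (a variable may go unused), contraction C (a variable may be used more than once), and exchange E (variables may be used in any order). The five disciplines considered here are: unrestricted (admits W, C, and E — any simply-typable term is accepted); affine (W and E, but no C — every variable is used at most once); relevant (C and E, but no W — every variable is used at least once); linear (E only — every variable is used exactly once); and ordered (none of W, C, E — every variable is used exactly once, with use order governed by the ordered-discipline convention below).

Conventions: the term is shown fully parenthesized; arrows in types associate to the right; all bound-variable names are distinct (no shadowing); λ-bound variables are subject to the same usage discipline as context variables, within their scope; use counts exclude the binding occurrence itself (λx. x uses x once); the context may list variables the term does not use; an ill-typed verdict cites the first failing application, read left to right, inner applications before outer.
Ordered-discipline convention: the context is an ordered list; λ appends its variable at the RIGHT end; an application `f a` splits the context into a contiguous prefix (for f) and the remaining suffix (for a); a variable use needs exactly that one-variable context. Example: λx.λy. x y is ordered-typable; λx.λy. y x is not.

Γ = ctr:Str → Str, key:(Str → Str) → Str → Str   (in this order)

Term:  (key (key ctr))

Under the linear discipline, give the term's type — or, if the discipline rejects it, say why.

not well-typed under linear — needs contraction — key ×2
use counts: ctr: 1×, key: 2×
order of uses: key, key, ctr
typing: ✓ — Str → Str
all disciplines: ordered ✗ | linear ✗ | affine ✗ | relevant ✓ | unrestricted ✓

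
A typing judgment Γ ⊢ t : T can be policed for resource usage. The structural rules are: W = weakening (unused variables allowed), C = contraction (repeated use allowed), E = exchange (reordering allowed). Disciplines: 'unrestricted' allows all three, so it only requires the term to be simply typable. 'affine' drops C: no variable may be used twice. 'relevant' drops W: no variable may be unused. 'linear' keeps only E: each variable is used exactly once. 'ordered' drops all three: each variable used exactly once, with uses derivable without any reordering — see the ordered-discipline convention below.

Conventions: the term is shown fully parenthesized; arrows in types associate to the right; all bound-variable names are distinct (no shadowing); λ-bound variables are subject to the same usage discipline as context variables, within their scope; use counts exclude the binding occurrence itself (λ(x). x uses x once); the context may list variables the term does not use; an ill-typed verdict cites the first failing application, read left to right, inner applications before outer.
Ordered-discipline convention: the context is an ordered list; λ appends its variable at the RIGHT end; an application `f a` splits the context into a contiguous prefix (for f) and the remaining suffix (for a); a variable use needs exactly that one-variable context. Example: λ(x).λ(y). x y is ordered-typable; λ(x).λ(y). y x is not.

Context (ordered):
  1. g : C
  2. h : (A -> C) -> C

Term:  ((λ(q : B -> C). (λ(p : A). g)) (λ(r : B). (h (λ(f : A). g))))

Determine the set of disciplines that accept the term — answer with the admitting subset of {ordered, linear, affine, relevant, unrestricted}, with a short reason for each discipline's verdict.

admitting disciplines: unrestricted
variable uses: g: 2×; h: 1×; q (λ-bound): 0×; p (λ-bound): 0×; r (λ-bound): 0×; f (λ-bound): 0×
uses in reading order: g, h, g
typing: well-typed at A -> C
ordered ✗ (g ×2 used more than once (contraction); unused: q, p, r, f — weakening required)
linear ✗ (g ×2 used more than once (contraction); unused: q, p, r, f — weakening required)
affine ✗ (g ×2 used more than once (contraction))
relevant ✗ (unused: q, p, r, f — weakening required)
unrestricted ✓ (simply typable at A -> C; W, C, E all held)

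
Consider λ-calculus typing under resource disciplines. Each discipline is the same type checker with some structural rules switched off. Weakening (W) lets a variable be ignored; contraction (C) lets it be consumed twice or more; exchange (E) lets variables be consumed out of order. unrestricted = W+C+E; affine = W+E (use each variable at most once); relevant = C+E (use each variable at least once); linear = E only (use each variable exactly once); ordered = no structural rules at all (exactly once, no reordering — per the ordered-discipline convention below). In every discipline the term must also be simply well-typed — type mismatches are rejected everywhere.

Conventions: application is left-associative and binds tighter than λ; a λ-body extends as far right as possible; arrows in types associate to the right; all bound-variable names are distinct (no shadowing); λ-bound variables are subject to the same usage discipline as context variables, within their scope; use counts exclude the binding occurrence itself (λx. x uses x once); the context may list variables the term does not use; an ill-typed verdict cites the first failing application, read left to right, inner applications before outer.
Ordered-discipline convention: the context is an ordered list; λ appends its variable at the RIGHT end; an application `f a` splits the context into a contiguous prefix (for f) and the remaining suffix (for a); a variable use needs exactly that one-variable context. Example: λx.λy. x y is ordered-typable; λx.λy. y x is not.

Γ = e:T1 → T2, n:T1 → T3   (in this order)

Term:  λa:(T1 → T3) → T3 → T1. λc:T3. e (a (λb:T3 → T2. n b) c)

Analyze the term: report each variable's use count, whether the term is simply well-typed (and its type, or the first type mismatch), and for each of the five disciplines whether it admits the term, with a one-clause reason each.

use counts: e=1, n=1, a [bound]=1, c [bound]=1, b [bound]=1
uses in reading order: e, a, n, b, c
typing: ill-typed: an application expects T1 but receives T3 → T2
ordered: ✗, a type mismatch blocks all five
linear: ✗, the type mismatch rejects it
affine: ✗, not simply typable
relevant: ✗, fails simple typing
unrestricted: ✗, a type mismatch blocks all five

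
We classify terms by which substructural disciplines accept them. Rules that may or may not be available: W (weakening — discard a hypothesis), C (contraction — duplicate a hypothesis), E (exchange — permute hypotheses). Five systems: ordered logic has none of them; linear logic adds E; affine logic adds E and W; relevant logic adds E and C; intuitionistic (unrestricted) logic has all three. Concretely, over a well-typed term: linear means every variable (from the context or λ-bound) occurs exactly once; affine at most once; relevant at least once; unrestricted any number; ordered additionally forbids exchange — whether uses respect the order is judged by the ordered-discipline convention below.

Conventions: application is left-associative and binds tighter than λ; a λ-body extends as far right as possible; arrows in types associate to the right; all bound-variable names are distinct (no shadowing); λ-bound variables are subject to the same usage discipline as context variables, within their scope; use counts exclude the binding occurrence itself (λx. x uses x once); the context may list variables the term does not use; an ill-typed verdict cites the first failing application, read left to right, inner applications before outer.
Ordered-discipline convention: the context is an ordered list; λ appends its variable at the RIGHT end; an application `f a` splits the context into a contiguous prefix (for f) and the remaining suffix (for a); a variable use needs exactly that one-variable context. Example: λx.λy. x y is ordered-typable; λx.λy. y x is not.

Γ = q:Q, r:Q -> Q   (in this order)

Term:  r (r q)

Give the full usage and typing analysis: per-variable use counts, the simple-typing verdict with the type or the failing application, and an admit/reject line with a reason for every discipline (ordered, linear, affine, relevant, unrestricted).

use counts: q=1; r=2
order of uses: r, r, q
typing: the term checks, with type Q
ordered: ✗, r ×2 used more than once (contraction)
linear: ✗, r ×2 used more than once (contraction)
affine: ✗, r ×2 used more than once (contraction)
relevant: ✓, none of q, r goes unused
unrestricted: ✓, type-checks (Q) and nothing is barred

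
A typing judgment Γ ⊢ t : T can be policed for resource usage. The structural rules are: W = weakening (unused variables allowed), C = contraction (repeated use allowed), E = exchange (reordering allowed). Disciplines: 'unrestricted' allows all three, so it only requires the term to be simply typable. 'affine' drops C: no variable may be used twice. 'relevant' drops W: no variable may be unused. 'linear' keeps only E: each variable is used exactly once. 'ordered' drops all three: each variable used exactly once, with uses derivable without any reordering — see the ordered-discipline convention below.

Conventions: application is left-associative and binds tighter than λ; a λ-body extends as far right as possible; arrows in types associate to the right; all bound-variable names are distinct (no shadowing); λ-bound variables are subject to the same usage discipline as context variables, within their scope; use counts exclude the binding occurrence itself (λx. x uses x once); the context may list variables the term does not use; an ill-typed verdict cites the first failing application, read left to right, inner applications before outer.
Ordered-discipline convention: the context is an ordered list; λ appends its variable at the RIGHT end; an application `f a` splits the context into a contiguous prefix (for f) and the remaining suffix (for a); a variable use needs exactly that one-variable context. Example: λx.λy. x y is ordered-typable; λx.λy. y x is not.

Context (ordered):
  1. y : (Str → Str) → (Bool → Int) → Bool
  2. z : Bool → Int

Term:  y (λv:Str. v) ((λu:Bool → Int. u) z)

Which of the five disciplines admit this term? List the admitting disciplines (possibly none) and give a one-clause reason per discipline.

admitted by: ordered, linear, affine, relevant, unrestricted
use counts: y: 1, z: 1, v (λ-bound): 1, u (λ-bound): 1
use order (left to right): y, v, u, z
typing: ✓ — Bool
ordered ✓ (y, z, v, u once each; derivable with no W/C/E)
linear ✓ (exactly-once usage across y, z, v, u)
affine ✓ (y, z, v, u: no repeats, contraction unneeded)
relevant ✓ (y, z, v, u: all used, weakening unneeded)
unrestricted ✓ (typability at Bool is all that's needed)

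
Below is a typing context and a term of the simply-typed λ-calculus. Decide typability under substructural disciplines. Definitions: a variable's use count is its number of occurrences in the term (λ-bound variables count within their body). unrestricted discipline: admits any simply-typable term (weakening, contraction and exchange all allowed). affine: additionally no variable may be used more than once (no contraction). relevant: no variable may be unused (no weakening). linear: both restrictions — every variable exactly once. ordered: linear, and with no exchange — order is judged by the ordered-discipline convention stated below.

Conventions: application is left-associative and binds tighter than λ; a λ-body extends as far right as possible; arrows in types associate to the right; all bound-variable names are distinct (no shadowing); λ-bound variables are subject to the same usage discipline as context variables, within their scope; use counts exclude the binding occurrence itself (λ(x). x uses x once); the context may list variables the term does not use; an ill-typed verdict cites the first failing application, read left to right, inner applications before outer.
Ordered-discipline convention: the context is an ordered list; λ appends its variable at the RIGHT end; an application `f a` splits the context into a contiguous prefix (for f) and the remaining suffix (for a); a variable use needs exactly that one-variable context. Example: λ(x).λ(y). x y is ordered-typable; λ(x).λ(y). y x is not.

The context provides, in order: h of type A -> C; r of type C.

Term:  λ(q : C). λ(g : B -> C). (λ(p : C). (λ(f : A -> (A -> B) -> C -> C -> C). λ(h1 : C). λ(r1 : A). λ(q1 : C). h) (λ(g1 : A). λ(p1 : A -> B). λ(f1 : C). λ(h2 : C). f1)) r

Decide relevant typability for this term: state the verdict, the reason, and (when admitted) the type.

no — unused: q, g, p, f, h1, r1, q1, g1, p1, h2 — weakening required
usage: h=1; r=1; q (λ-bound)=0; g (λ-bound)=0; p (λ-bound)=0; f (λ-bound)=0; h1 (λ-bound)=0; r1 (λ-bound)=0; q1 (λ-bound)=0; g1 (λ-bound)=0; p1 (λ-bound)=0; f1 (λ-bound)=1; h2 (λ-bound)=0
left-to-right use order: h, f1, r
typing: the term checks, with type C -> (B -> C) -> C -> A -> C -> A -> C
all disciplines: ordered ✗ · linear ✗ · affine ✓ · relevant ✗ · unrestricted ✓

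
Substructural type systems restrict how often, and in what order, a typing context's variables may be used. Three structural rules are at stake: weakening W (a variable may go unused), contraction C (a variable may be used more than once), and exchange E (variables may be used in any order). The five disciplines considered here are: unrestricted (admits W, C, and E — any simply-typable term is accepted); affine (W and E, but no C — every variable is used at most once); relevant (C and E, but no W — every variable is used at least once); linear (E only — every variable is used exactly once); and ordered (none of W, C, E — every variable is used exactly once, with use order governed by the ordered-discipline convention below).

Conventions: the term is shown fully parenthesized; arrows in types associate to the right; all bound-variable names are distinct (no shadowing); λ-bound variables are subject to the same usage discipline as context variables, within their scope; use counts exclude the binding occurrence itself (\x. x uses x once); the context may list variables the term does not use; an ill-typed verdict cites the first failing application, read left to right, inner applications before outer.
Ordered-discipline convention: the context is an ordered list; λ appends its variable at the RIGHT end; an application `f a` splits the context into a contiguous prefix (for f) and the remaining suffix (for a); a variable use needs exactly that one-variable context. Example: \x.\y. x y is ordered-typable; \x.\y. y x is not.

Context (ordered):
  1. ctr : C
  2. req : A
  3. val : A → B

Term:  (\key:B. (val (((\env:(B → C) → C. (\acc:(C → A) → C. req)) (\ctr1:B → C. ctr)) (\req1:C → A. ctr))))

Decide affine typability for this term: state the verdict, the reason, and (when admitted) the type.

no — uses contraction: ctr ×2
variable uses: ctr: 2×, req: 1×, val: 1×, key [bound]: 0×, env [bound]: 0×, acc [bound]: 0×, ctr1 [bound]: 0×, req1 [bound]: 0×
left-to-right use order: val, req, ctr, ctr
typing: ✓ — B → B
summary: ordered ✗ · linear ✗ · affine ✗ · relevant ✗ · unrestricted ✓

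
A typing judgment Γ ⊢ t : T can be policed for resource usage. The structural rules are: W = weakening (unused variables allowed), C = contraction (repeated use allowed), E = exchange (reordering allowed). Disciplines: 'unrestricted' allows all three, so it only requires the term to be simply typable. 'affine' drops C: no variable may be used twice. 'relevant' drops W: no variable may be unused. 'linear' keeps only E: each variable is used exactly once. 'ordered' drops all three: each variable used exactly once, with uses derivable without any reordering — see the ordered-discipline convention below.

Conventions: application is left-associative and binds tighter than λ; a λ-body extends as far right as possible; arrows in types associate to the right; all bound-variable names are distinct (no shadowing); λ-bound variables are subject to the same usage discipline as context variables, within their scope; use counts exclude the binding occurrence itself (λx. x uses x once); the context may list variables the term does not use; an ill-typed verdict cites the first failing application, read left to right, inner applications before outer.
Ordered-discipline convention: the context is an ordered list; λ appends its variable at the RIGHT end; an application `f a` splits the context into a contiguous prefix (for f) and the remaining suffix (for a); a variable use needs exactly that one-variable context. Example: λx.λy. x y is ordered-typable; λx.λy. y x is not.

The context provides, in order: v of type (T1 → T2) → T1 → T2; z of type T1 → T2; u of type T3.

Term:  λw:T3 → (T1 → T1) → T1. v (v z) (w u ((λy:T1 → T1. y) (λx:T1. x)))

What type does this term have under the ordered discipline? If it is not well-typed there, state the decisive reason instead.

not well-typed under ordered — v ×2 used more than once (contraction)
variable uses: v ×2, z ×1, u ×1, w (λ-bound) ×1, y (λ-bound) ×1, x (λ-bound) ×1
use order (left to right): v, v, z, w, u, y, x
typing: ✓ — (T3 → (T1 → T1) → T1) → T2
across the five disciplines: ordered ✗ | linear ✗ | affine ✗ | relevant ✓ | unrestricted ✓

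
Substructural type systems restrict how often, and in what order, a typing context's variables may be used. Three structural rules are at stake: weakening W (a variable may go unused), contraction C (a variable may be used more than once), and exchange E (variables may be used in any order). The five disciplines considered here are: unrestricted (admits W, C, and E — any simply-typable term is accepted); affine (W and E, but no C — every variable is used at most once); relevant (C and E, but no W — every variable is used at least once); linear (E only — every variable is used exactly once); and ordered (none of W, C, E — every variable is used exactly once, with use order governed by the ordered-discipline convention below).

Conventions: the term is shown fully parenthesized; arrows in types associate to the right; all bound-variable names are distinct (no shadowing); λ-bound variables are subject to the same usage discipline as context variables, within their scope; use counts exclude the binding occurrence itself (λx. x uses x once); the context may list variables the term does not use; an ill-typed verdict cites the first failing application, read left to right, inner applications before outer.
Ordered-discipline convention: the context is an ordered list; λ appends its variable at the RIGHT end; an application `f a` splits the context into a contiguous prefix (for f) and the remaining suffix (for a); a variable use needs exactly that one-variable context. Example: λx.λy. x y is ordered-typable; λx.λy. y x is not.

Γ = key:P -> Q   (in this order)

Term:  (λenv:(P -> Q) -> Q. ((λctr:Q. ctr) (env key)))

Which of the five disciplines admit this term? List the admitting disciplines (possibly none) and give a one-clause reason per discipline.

admitting disciplines: linear, affine, relevant, unrestricted
use counts: key: 1, env [bound]: 1, ctr [bound]: 1
use order (left to right): ctr, env, key
typing: ✓ — ((P -> Q) -> Q) -> Q
ordered: ✗ — needs exchange: uses follow ctr, env, key
linear: ✓ — key, env, ctr: one use apiece
affine: ✓ — none of key, env, ctr used more than once
relevant: ✓ — every one of key, env, ctr appears
unrestricted: ✓ — well-typed at ((P -> Q) -> Q) -> Q; no restrictions here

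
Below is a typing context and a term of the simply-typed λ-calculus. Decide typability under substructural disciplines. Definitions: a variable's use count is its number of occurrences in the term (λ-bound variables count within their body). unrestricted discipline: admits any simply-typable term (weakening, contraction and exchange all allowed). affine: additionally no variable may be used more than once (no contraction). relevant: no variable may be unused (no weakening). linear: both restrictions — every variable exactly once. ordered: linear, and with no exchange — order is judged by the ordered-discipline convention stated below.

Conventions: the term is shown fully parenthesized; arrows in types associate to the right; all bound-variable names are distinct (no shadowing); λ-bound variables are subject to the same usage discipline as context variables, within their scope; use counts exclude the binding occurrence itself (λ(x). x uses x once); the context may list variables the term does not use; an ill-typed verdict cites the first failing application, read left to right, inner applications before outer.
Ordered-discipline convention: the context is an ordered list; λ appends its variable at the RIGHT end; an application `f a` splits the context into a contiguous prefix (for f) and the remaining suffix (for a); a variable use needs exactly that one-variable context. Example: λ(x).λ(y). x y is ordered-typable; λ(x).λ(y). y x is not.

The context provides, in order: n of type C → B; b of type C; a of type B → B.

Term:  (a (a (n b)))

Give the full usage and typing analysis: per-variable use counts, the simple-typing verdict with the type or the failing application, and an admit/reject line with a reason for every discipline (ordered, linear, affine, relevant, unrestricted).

use counts: n: 1×, b: 1×, a: 2×
left-to-right use order: a, a, n, b
typing: ✓ — B
ordered: ✗, needs contraction — a ×2
linear: ✗, needs contraction — a ×2
affine: ✗, needs contraction — a ×2
relevant: ✓, none of n, b, a goes unused
unrestricted: ✓, simply typable at B; W, C, E all held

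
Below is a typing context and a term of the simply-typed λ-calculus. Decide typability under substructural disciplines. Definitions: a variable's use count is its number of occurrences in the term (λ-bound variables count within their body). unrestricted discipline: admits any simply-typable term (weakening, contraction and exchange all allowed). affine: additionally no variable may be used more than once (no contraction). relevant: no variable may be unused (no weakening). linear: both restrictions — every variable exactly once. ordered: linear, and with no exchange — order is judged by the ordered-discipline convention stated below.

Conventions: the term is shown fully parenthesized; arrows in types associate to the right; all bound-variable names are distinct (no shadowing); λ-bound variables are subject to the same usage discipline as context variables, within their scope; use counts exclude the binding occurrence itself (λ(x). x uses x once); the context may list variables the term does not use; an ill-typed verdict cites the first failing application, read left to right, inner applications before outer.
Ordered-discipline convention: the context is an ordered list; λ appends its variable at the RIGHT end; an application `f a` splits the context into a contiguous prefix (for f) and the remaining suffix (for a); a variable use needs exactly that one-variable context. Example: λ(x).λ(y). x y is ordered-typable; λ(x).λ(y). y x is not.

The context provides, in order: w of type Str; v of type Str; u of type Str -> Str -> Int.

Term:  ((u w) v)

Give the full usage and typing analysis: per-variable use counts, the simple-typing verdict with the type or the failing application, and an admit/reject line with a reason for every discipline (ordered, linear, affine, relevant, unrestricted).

use counts: w: 1×, v: 1×, u: 1×
left-to-right use order: u, w, v
typing: the term checks, with type Int
ordered: ✗, no ordered split (uses run u, w, v)
linear: ✓, w, v, u: one use apiece
affine: ✓, at most one use each (w, v, u)
relevant: ✓, none of w, v, u goes unused
unrestricted: ✓, well-typed at Int; no restrictions here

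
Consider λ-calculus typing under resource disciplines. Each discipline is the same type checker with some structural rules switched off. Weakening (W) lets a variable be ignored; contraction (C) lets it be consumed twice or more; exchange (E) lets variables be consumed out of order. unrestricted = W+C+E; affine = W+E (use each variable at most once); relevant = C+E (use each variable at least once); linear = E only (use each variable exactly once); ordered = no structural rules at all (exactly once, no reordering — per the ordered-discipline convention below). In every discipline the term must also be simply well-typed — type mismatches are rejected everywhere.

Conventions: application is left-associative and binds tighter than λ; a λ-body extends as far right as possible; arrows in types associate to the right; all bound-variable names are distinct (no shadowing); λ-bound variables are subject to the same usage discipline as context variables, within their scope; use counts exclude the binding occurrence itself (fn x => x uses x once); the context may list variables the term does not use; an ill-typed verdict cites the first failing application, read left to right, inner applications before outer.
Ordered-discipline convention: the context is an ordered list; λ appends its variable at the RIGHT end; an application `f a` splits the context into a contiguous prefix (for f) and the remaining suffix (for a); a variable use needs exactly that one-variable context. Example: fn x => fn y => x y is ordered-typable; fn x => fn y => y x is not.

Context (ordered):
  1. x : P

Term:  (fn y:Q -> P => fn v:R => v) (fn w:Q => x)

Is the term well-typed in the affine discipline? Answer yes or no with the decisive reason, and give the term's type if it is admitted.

yes — none of x, y, v, w used more than once; term : R -> R
variable uses: x ×1, y (λ-bound) ×0, v (λ-bound) ×1, w (λ-bound) ×0
use order (left to right): v, x
typing: well-typed — term : R -> R
across the five disciplines: ordered ✗; linear ✗; affine ✓; relevant ✗; unrestricted ✓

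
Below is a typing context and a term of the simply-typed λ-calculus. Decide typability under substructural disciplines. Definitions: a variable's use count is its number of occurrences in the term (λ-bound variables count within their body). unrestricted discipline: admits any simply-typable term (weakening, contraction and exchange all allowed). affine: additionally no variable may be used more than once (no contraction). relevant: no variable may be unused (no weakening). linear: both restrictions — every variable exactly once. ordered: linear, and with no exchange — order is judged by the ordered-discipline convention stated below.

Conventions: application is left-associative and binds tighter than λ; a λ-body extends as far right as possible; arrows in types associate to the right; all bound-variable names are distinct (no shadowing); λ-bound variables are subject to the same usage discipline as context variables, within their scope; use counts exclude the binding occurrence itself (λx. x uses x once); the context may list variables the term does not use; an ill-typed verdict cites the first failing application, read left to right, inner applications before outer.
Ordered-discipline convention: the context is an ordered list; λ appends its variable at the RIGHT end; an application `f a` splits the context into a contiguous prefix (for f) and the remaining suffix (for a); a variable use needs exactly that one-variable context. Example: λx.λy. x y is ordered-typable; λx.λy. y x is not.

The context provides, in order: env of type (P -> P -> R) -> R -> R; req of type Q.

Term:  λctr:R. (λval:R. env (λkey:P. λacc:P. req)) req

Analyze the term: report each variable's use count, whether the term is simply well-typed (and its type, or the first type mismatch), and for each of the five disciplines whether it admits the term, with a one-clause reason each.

counts: env ×1, req ×2, ctr (λ-bound) ×0, val (λ-bound) ×0, key (λ-bound) ×0, acc (λ-bound) ×0
uses in reading order: env, req, req
typing: ill-typed: argument of type P -> P -> Q where P -> P -> R is required
ordered: ✗, not simply typable
linear: ✗, fails simple typing
affine: ✗, a type mismatch blocks all five
relevant: ✗, the type mismatch rejects it
unrestricted: ✗, not simply typable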